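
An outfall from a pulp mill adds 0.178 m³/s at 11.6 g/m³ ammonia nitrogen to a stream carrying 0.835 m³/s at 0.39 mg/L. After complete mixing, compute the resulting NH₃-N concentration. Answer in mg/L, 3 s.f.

2.36 mg/L

Flow-weighted mixing gives C = (0.178·11.6 + 0.835·0.39) / (0.178 + 0.835) = 2.39/1.013 = 2.36 mg/L.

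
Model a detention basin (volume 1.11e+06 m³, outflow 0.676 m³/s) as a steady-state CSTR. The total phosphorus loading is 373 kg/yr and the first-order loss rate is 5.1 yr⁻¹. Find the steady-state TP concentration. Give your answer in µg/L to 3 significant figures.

Outflow Q = 0.676 m³/s × 3.156e+07 s/yr = 2.133e+07 m³/yr.
Steady-state CSTR mass balance: W = Q·C + k·V·C, so C = W/(Q + kV).
Q + kV = 2.133e+07 + 5.1·1.11e+06 = 2.699e+07 m³/yr.
C = 373/2.699e+07 = 1.382e-05 kg/m³ = 0.01382 mg/L = 13.82 µg/L.

13.8 µg/L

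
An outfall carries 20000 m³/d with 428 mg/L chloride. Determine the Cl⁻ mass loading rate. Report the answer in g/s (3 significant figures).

20000 m³/d = 0.2315 m³/s.
Mass flux = Q·C = 0.2315 m³/s × 428 g/m³ = 99.07 g/s.

99.1 g/s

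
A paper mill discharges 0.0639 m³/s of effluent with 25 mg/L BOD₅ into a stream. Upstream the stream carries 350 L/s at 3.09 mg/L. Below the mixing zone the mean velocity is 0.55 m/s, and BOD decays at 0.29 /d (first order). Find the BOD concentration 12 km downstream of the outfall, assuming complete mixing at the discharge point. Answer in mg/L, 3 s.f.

6.02 mg/L

350 L/s = 0.35 m³/s.
After complete mixing, C₀ = (0.0639·25 + 0.35·3.09) / 0.4139 = 6.473 mg/L.
Travel time t = 1.2e+04 m / 0.55 m/s = 2.182e+04 s = 0.2525 d.
C = 6.473·exp(−0.29·0.2525) = 6.473·0.9294 = 6.016 mg/L.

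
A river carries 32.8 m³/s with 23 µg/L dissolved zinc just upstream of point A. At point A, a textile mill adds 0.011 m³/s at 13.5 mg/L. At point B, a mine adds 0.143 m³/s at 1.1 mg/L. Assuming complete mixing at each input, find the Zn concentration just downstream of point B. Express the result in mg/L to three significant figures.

0.0322 mg/L

23 µg/L = 0.023 mg/L.
After input A: C = (32.8·0.023 + 0.011·13.5) / 32.81 = 0.02752 mg/L.
After input B: C = (32.81·0.02752 + 0.143·1.1) / 32.95 = 0.03217 mg/L.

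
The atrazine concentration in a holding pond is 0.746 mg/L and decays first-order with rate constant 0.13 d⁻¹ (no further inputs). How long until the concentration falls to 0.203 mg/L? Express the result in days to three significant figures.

t = ln(C₀/C)/k = ln(0.746/0.203)/0.13 = 1.302/0.13 = 10.01 d.

10.0 d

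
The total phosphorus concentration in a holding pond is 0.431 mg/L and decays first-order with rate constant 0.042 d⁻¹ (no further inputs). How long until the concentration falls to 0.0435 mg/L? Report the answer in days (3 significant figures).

t = ln(C₀/C)/k = ln(0.431/0.0435)/0.042 = 2.293/0.042 = 54.6 d.

54.6 d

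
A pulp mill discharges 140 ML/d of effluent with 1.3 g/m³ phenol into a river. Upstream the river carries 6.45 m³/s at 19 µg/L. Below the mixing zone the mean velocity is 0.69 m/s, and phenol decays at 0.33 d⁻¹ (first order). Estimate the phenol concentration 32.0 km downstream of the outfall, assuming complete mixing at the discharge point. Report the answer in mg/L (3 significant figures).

140 ML/d = 1.62 m³/s.
19 µg/L = 0.019 mg/L.
After complete mixing, C₀ = (1.62·1.3 + 6.45·0.019) / 8.07 = 0.2762 mg/L.
Travel time t = 3.2e+04 m / 0.69 m/s = 4.638e+04 s = 0.5368 d.
C = 0.2762·exp(−0.33·0.5368) = 0.2762·0.8377 = 0.2314 mg/L.

0.231 mg/L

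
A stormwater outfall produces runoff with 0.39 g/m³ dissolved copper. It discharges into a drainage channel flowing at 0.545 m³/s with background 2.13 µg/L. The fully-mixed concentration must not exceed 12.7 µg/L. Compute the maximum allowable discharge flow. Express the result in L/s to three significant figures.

2.13 µg/L = 0.00213 mg/L.
12.7 µg/L = 0.0127 mg/L.
Mass balance at complete mixing: C_std·(Q_w + Q_r) = Q_w·C_e + Q_r·C_b.
Rearranging, Q_w = Q_r·(C_std − C_b)/(C_e − C_std) = 0.545·(0.0127 − 0.00213) / (0.39 − 0.0127) = 0.01527 m³/s.
= 15.27 L/s.

15.3 L/s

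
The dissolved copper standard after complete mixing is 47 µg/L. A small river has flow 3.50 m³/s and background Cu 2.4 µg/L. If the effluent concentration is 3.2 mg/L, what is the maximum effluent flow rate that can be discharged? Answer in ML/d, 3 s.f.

4.28 ML/d

2.4 µg/L = 0.0024 mg/L.
47 µg/L = 0.047 mg/L.
Mass balance at complete mixing: C_std·(Q_w + Q_r) = Q_w·C_e + Q_r·C_b.
Rearranging, Q_w = Q_r·(C_std − C_b)/(C_e − C_std) = 3.50·(0.047 − 0.0024) / (3.2 − 0.047) = 0.04951 m³/s.
= 4.278 ML/d.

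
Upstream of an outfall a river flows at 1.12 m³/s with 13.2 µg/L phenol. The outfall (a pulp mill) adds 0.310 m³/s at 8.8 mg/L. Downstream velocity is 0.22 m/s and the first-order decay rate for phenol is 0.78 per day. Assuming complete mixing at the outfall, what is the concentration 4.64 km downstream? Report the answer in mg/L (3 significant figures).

1.59 mg/L

13.2 µg/L = 0.0132 mg/L.
After complete mixing, C₀ = (0.31·8.8 + 1.12·0.0132) / 1.43 = 1.918 mg/L.
Travel time t = 4640 m / 0.22 m/s = 2.109e+04 s = 0.2441 d.
C = 1.918·exp(−0.78·0.2441) = 1.918·0.8266 = 1.585 mg/L.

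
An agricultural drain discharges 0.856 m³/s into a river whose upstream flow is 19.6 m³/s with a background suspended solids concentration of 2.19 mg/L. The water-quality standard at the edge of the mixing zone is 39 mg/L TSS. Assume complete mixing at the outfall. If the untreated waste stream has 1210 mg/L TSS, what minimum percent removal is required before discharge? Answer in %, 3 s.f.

Mass balance: 39·20.46 = 0.856·Cₑ + 19.6·2.19.
Cₑ = (797.8 − 42.92) / 0.856 = 881.8 mg/L.
Required removal = 1 − 881.8/1210 = 27.12 %.

27.1 %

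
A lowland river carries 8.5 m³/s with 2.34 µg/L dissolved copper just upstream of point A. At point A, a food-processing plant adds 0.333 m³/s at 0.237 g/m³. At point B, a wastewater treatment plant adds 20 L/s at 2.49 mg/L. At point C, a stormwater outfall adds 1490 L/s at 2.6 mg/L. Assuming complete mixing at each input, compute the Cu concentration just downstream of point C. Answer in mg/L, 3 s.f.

2.34 µg/L = 0.00234 mg/L.
After input A: C = (8.5·0.00234 + 0.333·0.237) / 8.833 = 0.01119 mg/L.
20 L/s = 0.02 m³/s.
After input B: C = (8.833·0.01119 + 0.02·2.49) / 8.853 = 0.01679 mg/L.
1490 L/s = 1.49 m³/s.
After input C: C = (8.853·0.01679 + 1.49·2.6) / 10.34 = 0.3889 mg/L.

0.389 mg/L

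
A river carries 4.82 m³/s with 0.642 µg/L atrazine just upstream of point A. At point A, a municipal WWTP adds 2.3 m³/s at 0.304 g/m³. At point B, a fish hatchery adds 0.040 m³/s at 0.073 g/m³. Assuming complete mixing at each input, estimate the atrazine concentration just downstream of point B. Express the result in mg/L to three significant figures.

0.642 µg/L = 0.000642 mg/L.
After input A: C = (4.82·0.000642 + 2.3·0.304) / 7.12 = 0.09864 mg/L.
After input B: C = (7.12·0.09864 + 0.04·0.073) / 7.16 = 0.09849 mg/L.

0.0985 mg/L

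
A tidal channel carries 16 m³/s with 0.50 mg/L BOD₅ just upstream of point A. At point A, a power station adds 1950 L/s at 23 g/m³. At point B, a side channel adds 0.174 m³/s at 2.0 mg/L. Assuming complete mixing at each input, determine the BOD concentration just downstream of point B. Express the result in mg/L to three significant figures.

2.94 mg/L

1950 L/s = 1.95 m³/s.
After input A: C = (16·0.5 + 1.95·23) / 17.95 = 2.944 mg/L.
After input B: C = (17.95·2.944 + 0.174·2) / 18.12 = 2.935 mg/L.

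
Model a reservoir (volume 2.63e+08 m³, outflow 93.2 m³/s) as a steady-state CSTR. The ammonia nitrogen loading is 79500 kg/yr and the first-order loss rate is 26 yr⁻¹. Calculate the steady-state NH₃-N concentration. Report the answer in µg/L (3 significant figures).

Outflow Q = 93.2 m³/s × 3.156e+07 s/yr = 2.941e+09 m³/yr.
Steady-state CSTR mass balance: W = Q·C + k·V·C, so C = W/(Q + kV).
Q + kV = 2.941e+09 + 26·2.63e+08 = 9.779e+09 m³/yr.
C = 79500/9.779e+09 = 8.13e-06 kg/m³ = 0.00813 mg/L = 8.13 µg/L.

8.13 µg/L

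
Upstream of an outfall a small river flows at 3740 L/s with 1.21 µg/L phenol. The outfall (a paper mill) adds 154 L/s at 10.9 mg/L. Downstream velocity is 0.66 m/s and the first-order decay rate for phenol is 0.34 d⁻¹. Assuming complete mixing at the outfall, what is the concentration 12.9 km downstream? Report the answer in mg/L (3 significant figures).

154 L/s = 0.154 m³/s.
3740 L/s = 3.74 m³/s.
1.21 µg/L = 0.00121 mg/L.
After complete mixing, C₀ = (0.154·10.9 + 3.74·0.00121) / 3.894 = 0.4322 mg/L.
Travel time t = 1.29e+04 m / 0.66 m/s = 1.955e+04 s = 0.2262 d.
C = 0.4322·exp(−0.34·0.2262) = 0.4322·0.926 = 0.4002 mg/L.

0.400 mg/L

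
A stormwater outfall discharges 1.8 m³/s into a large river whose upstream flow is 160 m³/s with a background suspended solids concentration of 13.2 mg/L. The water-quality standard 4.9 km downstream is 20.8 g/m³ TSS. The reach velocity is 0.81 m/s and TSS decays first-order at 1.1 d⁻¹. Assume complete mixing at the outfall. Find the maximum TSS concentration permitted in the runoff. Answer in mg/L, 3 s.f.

Travel time to the compliance point: t = 4900/0.81 = 6049 s = 0.07002 d; decay factor exp(−1.1·0.07002) = 0.9259.
So the concentration just after mixing may be at most 20.8/0.9259 = 22.47 mg/L.
Mass balance: 22.47·161.8 = 1.8·Cₑ + 160·13.2.
Cₑ = (3635 − 2112) / 1.8 = 846 mg/L.

846 mg/L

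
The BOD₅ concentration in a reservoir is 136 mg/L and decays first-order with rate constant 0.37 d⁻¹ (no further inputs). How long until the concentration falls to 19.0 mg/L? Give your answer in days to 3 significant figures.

t = ln(C₀/C)/k = ln(136/19.0)/0.37 = 1.968/0.37 = 5.32 d.

5.32 d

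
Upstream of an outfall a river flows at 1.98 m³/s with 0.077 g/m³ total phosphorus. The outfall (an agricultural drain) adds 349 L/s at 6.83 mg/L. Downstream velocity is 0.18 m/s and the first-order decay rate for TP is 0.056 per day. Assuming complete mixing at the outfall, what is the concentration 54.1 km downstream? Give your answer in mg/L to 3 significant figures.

349 L/s = 0.349 m³/s.
After complete mixing, C₀ = (0.349·6.83 + 1.98·0.077) / 2.329 = 1.089 mg/L.
Travel time t = 5.41e+04 m / 0.18 m/s = 3.006e+05 s = 3.479 d.
C = 1.089·exp(−0.056·3.479) = 1.089·0.823 = 0.8962 mg/L.

0.896 mg/L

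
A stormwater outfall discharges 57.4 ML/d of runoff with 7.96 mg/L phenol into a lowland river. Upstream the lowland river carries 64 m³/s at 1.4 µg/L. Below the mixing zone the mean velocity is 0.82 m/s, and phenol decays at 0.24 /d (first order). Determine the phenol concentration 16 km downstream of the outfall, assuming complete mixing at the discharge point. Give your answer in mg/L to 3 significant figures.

57.4 ML/d = 0.6644 m³/s.
1.4 µg/L = 0.0014 mg/L.
After complete mixing, C₀ = (0.6644·7.96 + 64·0.0014) / 64.66 = 0.08317 mg/L.
Travel time t = 1.6e+04 m / 0.82 m/s = 1.951e+04 s = 0.2258 d.
C = 0.08317·exp(−0.24·0.2258) = 0.08317·0.9472 = 0.07878 mg/L.

0.0788 mg/L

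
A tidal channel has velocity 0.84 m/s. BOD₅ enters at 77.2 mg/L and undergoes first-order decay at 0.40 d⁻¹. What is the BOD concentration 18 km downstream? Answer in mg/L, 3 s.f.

69.9 mg/L

Travel time t = 18 km / 0.84 m/s = 1.8e+04/0.84 = 2.143e+04 s = 0.248 d.
First-order decay: C = 77.2·exp(−0.40·0.248) = 77.2·0.9056 = 69.91 mg/L.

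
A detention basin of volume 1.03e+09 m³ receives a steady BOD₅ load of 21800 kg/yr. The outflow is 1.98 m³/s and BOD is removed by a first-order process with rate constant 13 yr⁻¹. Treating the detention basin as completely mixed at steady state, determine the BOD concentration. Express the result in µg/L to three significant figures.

1.62 µg/L

Outflow Q = 1.98 m³/s × 3.156e+07 s/yr = 6.248e+07 m³/yr.
Steady-state CSTR mass balance: W = Q·C + k·V·C, so C = W/(Q + kV).
Q + kV = 6.248e+07 + 13·1.03e+09 = 1.345e+10 m³/yr.
C = 21800/1.345e+10 = 1.621e-06 kg/m³ = 0.001621 mg/L = 1.621 µg/L.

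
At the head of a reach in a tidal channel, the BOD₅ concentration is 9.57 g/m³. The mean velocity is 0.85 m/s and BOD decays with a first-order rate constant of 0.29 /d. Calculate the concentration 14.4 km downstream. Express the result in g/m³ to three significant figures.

9.04 g/m³

Travel time t = 14.4 km / 0.85 m/s = 1.44e+04/0.85 = 1.694e+04 s = 0.1961 d.
First-order decay: C = 9.57·exp(−0.29·0.1961) = 9.57·0.9447 = 9.041 g/m³.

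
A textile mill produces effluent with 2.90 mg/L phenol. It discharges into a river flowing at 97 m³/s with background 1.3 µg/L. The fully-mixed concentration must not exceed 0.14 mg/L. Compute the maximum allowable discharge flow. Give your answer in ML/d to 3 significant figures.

1.3 µg/L = 0.0013 mg/L.
Mass balance at complete mixing: C_std·(Q_w + Q_r) = Q_w·C_e + Q_r·C_b.
Rearranging, Q_w = Q_r·(C_std − C_b)/(C_e − C_std) = 97·(0.14 − 0.0013) / (2.9 − 0.14) = 4.875 m³/s.
= 421.2 ML/d.

421 ML/d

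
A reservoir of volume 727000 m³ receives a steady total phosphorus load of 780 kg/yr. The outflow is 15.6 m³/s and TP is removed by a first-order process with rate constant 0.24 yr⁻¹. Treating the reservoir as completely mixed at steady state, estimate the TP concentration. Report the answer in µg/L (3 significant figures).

Outflow Q = 15.6 m³/s × 3.156e+07 s/yr = 4.923e+08 m³/yr.
Steady-state CSTR mass balance: W = Q·C + k·V·C, so C = W/(Q + kV).
Q + kV = 4.923e+08 + 0.24·727000 = 4.925e+08 m³/yr.
C = 780/4.925e+08 = 1.584e-06 kg/m³ = 0.001584 mg/L = 1.584 µg/L.

1.58 µg/L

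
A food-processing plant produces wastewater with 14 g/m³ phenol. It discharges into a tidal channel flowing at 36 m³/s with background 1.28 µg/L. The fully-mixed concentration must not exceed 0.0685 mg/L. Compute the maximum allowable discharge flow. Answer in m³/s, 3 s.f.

0.174 m³/s

1.28 µg/L = 0.00128 mg/L.
Mass balance at complete mixing: C_std·(Q_w + Q_r) = Q_w·C_e + Q_r·C_b.
Rearranging, Q_w = Q_r·(C_std − C_b)/(C_e − C_std) = 36·(0.0685 − 0.00128) / (14 − 0.0685) = 0.1737 m³/s.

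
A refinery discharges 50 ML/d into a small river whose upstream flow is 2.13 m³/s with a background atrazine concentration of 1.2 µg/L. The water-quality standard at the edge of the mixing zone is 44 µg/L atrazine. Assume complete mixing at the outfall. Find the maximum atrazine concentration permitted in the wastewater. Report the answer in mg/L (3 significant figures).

0.202 mg/L

50 ML/d = 0.5787 m³/s.
1.2 µg/L = 0.0012 mg/L.
44 µg/L = 0.044 mg/L.
Mass balance: 0.044·2.709 = 0.5787·Cₑ + 2.13·0.0012.
Cₑ = (0.1192 − 0.002556) / 0.5787 = 0.2015 mg/L.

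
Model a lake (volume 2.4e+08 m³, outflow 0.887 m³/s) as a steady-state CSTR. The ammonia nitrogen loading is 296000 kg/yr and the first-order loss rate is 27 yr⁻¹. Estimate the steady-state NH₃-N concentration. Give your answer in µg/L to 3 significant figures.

Outflow Q = 0.887 m³/s × 3.156e+07 s/yr = 2.799e+07 m³/yr.
Steady-state CSTR mass balance: W = Q·C + k·V·C, so C = W/(Q + kV).
Q + kV = 2.799e+07 + 27·2.4e+08 = 6.508e+09 m³/yr.
C = 296000/6.508e+09 = 4.548e-05 kg/m³ = 0.04548 mg/L = 45.48 µg/L.

45.5 µg/L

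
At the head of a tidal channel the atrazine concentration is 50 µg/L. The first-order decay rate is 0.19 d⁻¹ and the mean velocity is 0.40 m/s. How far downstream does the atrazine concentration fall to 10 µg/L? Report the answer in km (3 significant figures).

293 km

From C = C₀·e^(−kt), t = ln(C₀/C)/k = ln(50/10)/0.19 = 1.609/0.19 = 8.471 d.
Distance = v·t = 0.40 m/s × 7.319e+05 s = 2.927e+05 m = 292.7 km.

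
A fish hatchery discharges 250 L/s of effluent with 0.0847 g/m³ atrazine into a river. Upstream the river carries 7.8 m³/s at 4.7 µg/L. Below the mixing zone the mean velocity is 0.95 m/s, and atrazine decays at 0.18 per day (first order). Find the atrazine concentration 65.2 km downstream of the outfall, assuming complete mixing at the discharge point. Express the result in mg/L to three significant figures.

0.00623 mg/L

250 L/s = 0.25 m³/s.
4.7 µg/L = 0.0047 mg/L.
After complete mixing, C₀ = (0.25·0.0847 + 7.8·0.0047) / 8.05 = 0.007184 mg/L.
Travel time t = 6.52e+04 m / 0.95 m/s = 6.863e+04 s = 0.7943 d.
C = 0.007184·exp(−0.18·0.7943) = 0.007184·0.8668 = 0.006227 mg/L.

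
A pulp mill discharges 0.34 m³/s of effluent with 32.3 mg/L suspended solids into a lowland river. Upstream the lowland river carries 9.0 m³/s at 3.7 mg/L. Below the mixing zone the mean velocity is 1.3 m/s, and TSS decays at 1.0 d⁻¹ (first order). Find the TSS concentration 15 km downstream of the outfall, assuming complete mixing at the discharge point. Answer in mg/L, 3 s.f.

4.15 mg/L

After complete mixing, C₀ = (0.34·32.3 + 9·3.7) / 9.34 = 4.741 mg/L.
Travel time t = 1.5e+04 m / 1.3 m/s = 1.154e+04 s = 0.1335 d.
C = 4.741·exp(−1.0·0.1335) = 4.741·0.875 = 4.148 mg/L.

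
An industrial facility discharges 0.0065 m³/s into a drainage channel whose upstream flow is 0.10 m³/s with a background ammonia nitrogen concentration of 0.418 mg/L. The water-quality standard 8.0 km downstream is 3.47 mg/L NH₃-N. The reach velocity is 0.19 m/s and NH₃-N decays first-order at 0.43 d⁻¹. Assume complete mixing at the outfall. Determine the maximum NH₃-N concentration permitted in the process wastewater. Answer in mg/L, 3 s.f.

Travel time to the compliance point: t = 8000/0.19 = 4.211e+04 s = 0.4873 d; decay factor exp(−0.43·0.4873) = 0.8109.
So the concentration just after mixing may be at most 3.47/0.8109 = 4.279 mg/L.
Mass balance: 4.279·0.1065 = 0.0065·Cₑ + 0.1·0.418.
Cₑ = (0.4557 − 0.0418) / 0.0065 = 63.68 mg/L.

63.7 mg/L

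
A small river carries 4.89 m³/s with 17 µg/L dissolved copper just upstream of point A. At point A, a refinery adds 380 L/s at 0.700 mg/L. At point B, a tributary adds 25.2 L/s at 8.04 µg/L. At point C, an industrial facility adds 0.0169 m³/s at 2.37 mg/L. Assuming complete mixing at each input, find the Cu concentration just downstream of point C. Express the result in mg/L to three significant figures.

17 µg/L = 0.017 mg/L.
380 L/s = 0.38 m³/s.
After input A: C = (4.89·0.017 + 0.38·0.7) / 5.27 = 0.06625 mg/L.
25.2 L/s = 0.0252 m³/s.
8.04 µg/L = 0.00804 mg/L.
After input B: C = (5.27·0.06625 + 0.0252·0.00804) / 5.295 = 0.06597 mg/L.
After input C: C = (5.295·0.06597 + 0.0169·2.37) / 5.312 = 0.0733 mg/L.

0.0733 mg/L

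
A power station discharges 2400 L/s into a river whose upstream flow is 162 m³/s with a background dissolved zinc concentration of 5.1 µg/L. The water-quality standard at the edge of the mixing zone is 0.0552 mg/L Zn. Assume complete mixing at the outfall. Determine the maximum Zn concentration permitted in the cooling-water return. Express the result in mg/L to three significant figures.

2400 L/s = 2.4 m³/s.
5.1 µg/L = 0.0051 mg/L.
Mass balance: 0.0552·164.4 = 2.4·Cₑ + 162·0.0051.
Cₑ = (9.075 − 0.8262) / 2.4 = 3.437 mg/L.

3.44 mg/L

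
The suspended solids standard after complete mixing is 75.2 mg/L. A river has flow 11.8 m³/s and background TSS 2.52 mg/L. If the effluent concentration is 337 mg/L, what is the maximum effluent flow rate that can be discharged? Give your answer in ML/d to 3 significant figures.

Mass balance at complete mixing: C_std·(Q_w + Q_r) = Q_w·C_e + Q_r·C_b.
Rearranging, Q_w = Q_r·(C_std − C_b)/(C_e − C_std) = 11.8·(75.2 − 2.52) / (337 − 75.2) = 3.276 m³/s.
= 283 ML/d.

283 ML/d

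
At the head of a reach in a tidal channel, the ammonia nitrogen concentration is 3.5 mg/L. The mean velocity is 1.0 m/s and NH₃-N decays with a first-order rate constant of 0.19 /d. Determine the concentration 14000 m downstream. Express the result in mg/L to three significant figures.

Travel time t = 14000 m / 1.0 m/s = 1.4e+04/1.0 = 1.4e+04 s = 0.162 d.
First-order decay: C = 3.5·exp(−0.19·0.162) = 3.5·0.9697 = 3.394 mg/L.

3.39 mg/L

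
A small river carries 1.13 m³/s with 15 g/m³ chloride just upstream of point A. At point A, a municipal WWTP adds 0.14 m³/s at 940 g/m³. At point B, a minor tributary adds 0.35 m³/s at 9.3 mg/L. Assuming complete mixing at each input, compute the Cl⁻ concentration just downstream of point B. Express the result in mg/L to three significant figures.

After input A: C = (1.13·15 + 0.14·940) / 1.27 = 117 mg/L.
After input B: C = (1.27·117 + 0.35·9.3) / 1.62 = 93.71 mg/L.

93.7 mg/L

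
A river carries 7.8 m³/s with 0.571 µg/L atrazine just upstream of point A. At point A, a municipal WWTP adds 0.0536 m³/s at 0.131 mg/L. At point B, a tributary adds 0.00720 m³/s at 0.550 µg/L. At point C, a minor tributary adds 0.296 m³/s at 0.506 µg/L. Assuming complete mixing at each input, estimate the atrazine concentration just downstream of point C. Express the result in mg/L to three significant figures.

0.00143 mg/L

0.571 µg/L = 0.000571 mg/L.
After input A: C = (7.8·0.000571 + 0.0536·0.131) / 7.854 = 0.001461 mg/L.
0.550 µg/L = 0.00055 mg/L.
After input B: C = (7.854·0.001461 + 0.0072·0.00055) / 7.861 = 0.00146 mg/L.
0.506 µg/L = 0.000506 mg/L.
After input C: C = (7.861·0.00146 + 0.296·0.000506) / 8.157 = 0.001426 mg/L.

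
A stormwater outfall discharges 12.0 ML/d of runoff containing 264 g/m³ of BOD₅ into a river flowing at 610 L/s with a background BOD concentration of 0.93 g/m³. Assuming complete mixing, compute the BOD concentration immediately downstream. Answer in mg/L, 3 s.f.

12.0 ML/d = 0.1389 m³/s.
610 L/s = 0.61 m³/s.
Flow-weighted mixing gives C = (0.1389·264 + 0.61·0.93) / (0.1389 + 0.61) = 37.23/0.7489 = 49.72 mg/L.

49.7 mg/L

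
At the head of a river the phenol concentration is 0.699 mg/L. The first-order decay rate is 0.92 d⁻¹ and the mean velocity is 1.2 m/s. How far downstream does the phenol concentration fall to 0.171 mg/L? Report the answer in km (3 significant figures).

From C = C₀·e^(−kt), t = ln(C₀/C)/k = ln(0.699/0.171)/0.92 = 1.408/0.92 = 1.53 d.
Distance = v·t = 1.2 m/s × 1.322e+05 s = 1.587e+05 m = 158.7 km.

159 km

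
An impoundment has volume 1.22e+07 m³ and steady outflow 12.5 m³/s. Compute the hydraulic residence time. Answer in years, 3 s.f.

0.0309 yr

Q = 12.5 m³/s × 3.156e+07 s/yr = 3.945e+08 m³/yr.
Hydraulic residence time τ = V/Q = 1.22e+07/3.945e+08 = 0.03093 yr.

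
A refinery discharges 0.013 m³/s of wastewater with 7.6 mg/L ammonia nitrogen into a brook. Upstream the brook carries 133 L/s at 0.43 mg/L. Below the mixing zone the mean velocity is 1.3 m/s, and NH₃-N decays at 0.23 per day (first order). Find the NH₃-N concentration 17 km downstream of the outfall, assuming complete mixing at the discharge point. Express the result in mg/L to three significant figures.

133 L/s = 0.133 m³/s.
After complete mixing, C₀ = (0.013·7.6 + 0.133·0.43) / 0.146 = 1.068 mg/L.
Travel time t = 1.7e+04 m / 1.3 m/s = 1.308e+04 s = 0.1514 d.
C = 1.068·exp(−0.23·0.1514) = 1.068·0.9658 = 1.032 mg/L.

1.03 mg/L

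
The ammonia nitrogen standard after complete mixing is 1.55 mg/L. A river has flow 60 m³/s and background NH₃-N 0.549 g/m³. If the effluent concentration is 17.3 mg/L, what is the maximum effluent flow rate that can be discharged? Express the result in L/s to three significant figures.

3810 L/s

Mass balance at complete mixing: C_std·(Q_w + Q_r) = Q_w·C_e + Q_r·C_b.
Rearranging, Q_w = Q_r·(C_std − C_b)/(C_e − C_std) = 60·(1.55 − 0.549) / (17.3 − 1.55) = 3.813 m³/s.
= 3813 L/s.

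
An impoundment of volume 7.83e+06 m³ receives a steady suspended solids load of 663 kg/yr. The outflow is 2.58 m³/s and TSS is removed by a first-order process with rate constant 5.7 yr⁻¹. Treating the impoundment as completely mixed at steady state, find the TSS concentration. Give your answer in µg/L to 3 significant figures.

Outflow Q = 2.58 m³/s × 3.156e+07 s/yr = 8.142e+07 m³/yr.
Steady-state CSTR mass balance: W = Q·C + k·V·C, so C = W/(Q + kV).
Q + kV = 8.142e+07 + 5.7·7.83e+06 = 1.26e+08 m³/yr.
C = 663/1.26e+08 = 5.26e-06 kg/m³ = 0.00526 mg/L = 5.26 µg/L.

5.26 µg/L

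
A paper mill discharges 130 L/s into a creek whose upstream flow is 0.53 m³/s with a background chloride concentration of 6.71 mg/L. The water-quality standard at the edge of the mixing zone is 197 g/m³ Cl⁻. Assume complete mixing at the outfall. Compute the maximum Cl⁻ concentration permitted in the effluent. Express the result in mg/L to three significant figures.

130 L/s = 0.13 m³/s.
Mass balance: 197·0.66 = 0.13·Cₑ + 0.53·6.71.
Cₑ = (130 − 3.556) / 0.13 = 972.8 mg/L.

973 mg/L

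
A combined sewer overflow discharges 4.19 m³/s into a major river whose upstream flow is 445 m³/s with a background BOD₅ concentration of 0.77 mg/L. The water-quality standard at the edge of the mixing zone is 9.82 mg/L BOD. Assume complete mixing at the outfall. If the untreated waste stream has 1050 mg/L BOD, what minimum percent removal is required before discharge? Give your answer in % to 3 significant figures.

Mass balance: 9.82·449.2 = 4.19·Cₑ + 445·0.77.
Cₑ = (4411 − 342.7) / 4.19 = 971 mg/L.
Required removal = 1 − 971/1050 = 7.526 %.

7.53 %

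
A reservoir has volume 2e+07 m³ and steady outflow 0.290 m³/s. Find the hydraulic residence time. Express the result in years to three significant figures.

2.19 yr

Q = 0.290 m³/s × 3.156e+07 s/yr = 9.152e+06 m³/yr.
Hydraulic residence time τ = V/Q = 2e+07/9.152e+06 = 2.185 yr.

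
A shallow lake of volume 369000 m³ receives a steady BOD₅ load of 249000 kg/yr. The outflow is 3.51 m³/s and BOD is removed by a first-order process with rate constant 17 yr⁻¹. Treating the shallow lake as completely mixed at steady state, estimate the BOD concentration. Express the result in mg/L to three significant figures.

2.13 mg/L

Outflow Q = 3.51 m³/s × 3.156e+07 s/yr = 1.108e+08 m³/yr.
Steady-state CSTR mass balance: W = Q·C + k·V·C, so C = W/(Q + kV).
Q + kV = 1.108e+08 + 17·369000 = 1.17e+08 m³/yr.
C = 249000/1.17e+08 = 0.002127 kg/m³ = 2.127 mg/L.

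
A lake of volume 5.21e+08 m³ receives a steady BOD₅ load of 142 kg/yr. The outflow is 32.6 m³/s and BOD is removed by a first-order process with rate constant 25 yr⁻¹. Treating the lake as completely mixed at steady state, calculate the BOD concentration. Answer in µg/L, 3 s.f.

Outflow Q = 32.6 m³/s × 3.156e+07 s/yr = 1.029e+09 m³/yr.
Steady-state CSTR mass balance: W = Q·C + k·V·C, so C = W/(Q + kV).
Q + kV = 1.029e+09 + 25·5.21e+08 = 1.405e+10 m³/yr.
C = 142/1.405e+10 = 1.01e-08 kg/m³ = 1.01e-05 mg/L = 0.0101 µg/L.

0.0101 µg/L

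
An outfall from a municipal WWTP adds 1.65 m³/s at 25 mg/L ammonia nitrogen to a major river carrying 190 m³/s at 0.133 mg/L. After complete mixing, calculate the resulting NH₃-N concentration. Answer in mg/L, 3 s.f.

0.347 mg/L

By mass balance at complete mixing, C = (1.65·25 + 190·0.133) / (1.65 + 190) = 66.52/191.7 = 0.3471 mg/L.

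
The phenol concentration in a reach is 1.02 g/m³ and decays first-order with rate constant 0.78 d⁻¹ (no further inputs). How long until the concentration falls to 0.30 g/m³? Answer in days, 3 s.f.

t = ln(C₀/C)/k = ln(1.02/0.30)/0.78 = 1.224/0.78 = 1.569 d.

1.57 d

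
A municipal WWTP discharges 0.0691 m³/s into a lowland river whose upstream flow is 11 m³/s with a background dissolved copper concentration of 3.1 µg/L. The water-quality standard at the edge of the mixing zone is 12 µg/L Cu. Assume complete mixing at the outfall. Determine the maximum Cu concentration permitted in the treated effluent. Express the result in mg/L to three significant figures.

1.43 mg/L

3.1 µg/L = 0.0031 mg/L.
12 µg/L = 0.012 mg/L.
Mass balance: 0.012·11.07 = 0.0691·Cₑ + 11·0.0031.
Cₑ = (0.1328 − 0.0341) / 0.0691 = 1.429 mg/L.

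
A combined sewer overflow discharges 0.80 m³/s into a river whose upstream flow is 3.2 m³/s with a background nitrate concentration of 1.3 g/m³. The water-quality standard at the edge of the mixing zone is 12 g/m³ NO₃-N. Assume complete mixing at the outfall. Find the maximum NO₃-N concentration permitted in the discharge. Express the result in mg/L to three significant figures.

54.8 mg/L

Mass balance: 12·4 = 0.8·Cₑ + 3.2·1.3.
Cₑ = (48 − 4.16) / 0.8 = 54.8 mg/L.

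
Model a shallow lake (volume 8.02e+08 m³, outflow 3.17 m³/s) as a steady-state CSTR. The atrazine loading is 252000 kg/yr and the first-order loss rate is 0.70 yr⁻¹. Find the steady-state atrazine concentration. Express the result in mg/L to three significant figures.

Outflow Q = 3.17 m³/s × 3.156e+07 s/yr = 1e+08 m³/yr.
Steady-state CSTR mass balance: W = Q·C + k·V·C, so C = W/(Q + kV).
Q + kV = 1e+08 + 0.70·8.02e+08 = 6.614e+08 m³/yr.
C = 252000/6.614e+08 = 0.000381 kg/m³ = 0.381 mg/L.

0.381 mg/L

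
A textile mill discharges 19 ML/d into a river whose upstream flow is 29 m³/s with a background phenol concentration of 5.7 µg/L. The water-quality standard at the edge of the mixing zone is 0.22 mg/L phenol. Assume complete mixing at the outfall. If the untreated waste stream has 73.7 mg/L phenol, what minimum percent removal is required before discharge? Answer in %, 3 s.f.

19 ML/d = 0.2199 m³/s.
5.7 µg/L = 0.0057 mg/L.
Mass balance: 0.22·29.22 = 0.2199·Cₑ + 29·0.0057.
Cₑ = (6.428 − 0.1653) / 0.2199 = 28.48 mg/L.
Required removal = 1 − 28.48/73.7 = 61.36 %.

61.4 %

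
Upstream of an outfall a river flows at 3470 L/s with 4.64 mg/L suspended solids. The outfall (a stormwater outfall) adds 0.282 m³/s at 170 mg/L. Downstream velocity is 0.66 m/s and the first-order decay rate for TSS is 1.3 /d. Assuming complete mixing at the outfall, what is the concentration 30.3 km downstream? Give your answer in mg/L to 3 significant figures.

8.55 mg/L

3470 L/s = 3.47 m³/s.
After complete mixing, C₀ = (0.282·170 + 3.47·4.64) / 3.752 = 17.07 mg/L.
Travel time t = 3.03e+04 m / 0.66 m/s = 4.591e+04 s = 0.5314 d.
C = 17.07·exp(−1.3·0.5314) = 17.07·0.5012 = 8.555 mg/L.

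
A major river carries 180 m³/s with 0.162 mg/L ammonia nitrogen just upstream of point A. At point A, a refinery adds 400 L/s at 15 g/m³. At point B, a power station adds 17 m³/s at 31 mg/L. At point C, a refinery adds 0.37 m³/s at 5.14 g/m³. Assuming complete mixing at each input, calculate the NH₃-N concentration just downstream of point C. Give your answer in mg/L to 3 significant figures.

400 L/s = 0.4 m³/s.
After input A: C = (180·0.162 + 0.4·15) / 180.4 = 0.1949 mg/L.
After input B: C = (180.4·0.1949 + 17·31) / 197.4 = 2.848 mg/L.
After input C: C = (197.4·2.848 + 0.37·5.14) / 197.8 = 2.852 mg/L.

2.85 mg/L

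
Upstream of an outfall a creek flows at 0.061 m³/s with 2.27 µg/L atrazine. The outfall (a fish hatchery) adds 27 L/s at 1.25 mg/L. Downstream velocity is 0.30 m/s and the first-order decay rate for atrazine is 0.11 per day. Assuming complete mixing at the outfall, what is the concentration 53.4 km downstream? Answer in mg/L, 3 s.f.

0.307 mg/L

27 L/s = 0.027 m³/s.
2.27 µg/L = 0.00227 mg/L.
After complete mixing, C₀ = (0.027·1.25 + 0.061·0.00227) / 0.088 = 0.3851 mg/L.
Travel time t = 5.34e+04 m / 0.30 m/s = 1.78e+05 s = 2.06 d.
C = 0.3851·exp(−0.11·2.06) = 0.3851·0.7972 = 0.307 mg/L.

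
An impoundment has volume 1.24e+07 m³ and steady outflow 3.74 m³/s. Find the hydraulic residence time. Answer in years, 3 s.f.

Q = 3.74 m³/s × 3.156e+07 s/yr = 1.18e+08 m³/yr.
Hydraulic residence time τ = V/Q = 1.24e+07/1.18e+08 = 0.1051 yr.

0.105 yr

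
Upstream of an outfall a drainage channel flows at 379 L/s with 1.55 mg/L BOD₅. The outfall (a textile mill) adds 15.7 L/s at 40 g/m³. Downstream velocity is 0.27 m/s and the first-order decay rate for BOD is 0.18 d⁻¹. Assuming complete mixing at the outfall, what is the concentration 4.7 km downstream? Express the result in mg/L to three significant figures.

2.97 mg/L

15.7 L/s = 0.0157 m³/s.
379 L/s = 0.379 m³/s.
After complete mixing, C₀ = (0.0157·40 + 0.379·1.55) / 0.3947 = 3.079 mg/L.
Travel time t = 4700 m / 0.27 m/s = 1.741e+04 s = 0.2015 d.
C = 3.079·exp(−0.18·0.2015) = 3.079·0.9644 = 2.97 mg/L.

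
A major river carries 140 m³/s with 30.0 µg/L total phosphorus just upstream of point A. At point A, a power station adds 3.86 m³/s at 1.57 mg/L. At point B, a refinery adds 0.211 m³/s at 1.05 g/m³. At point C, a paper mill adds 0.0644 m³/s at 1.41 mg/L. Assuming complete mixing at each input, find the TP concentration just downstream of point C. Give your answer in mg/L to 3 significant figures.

30.0 µg/L = 0.03 mg/L.
After input A: C = (140·0.03 + 3.86·1.57) / 143.9 = 0.07132 mg/L.
After input B: C = (143.9·0.07132 + 0.211·1.05) / 144.1 = 0.07275 mg/L.
After input C: C = (144.1·0.07275 + 0.0644·1.41) / 144.1 = 0.07335 mg/L.

0.0734 mg/L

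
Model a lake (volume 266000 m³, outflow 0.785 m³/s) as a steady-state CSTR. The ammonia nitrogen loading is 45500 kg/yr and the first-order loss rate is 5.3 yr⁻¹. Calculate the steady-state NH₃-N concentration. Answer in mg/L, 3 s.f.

1.74 mg/L

Outflow Q = 0.785 m³/s × 3.156e+07 s/yr = 2.477e+07 m³/yr.
Steady-state CSTR mass balance: W = Q·C + k·V·C, so C = W/(Q + kV).
Q + kV = 2.477e+07 + 5.3·266000 = 2.618e+07 m³/yr.
C = 45500/2.618e+07 = 0.001738 kg/m³ = 1.738 mg/L.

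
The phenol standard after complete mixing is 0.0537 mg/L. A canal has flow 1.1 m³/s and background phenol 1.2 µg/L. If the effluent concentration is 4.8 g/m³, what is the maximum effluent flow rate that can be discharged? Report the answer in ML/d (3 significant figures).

1.05 ML/d

1.2 µg/L = 0.0012 mg/L.
Mass balance at complete mixing: C_std·(Q_w + Q_r) = Q_w·C_e + Q_r·C_b.
Rearranging, Q_w = Q_r·(C_std − C_b)/(C_e − C_std) = 1.1·(0.0537 − 0.0012) / (4.8 − 0.0537) = 0.01217 m³/s.
= 1.051 ML/d.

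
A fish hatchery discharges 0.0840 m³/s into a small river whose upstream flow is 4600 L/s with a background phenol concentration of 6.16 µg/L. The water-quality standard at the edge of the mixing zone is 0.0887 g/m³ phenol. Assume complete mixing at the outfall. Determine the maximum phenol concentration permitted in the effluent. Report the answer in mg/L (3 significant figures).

4.61 mg/L

4600 L/s = 4.6 m³/s.
6.16 µg/L = 0.00616 mg/L.
Mass balance: 0.0887·4.684 = 0.084·Cₑ + 4.6·0.00616.
Cₑ = (0.4155 − 0.02834) / 0.084 = 4.609 mg/L.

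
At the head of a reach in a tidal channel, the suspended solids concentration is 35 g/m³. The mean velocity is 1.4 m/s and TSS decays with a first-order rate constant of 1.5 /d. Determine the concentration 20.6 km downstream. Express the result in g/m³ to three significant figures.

Travel time t = 20.6 km / 1.4 m/s = 2.06e+04/1.4 = 1.471e+04 s = 0.1703 d.
First-order decay: C = 35·exp(−1.5·0.1703) = 35·0.7746 = 27.11 g/m³.

27.1 g/m³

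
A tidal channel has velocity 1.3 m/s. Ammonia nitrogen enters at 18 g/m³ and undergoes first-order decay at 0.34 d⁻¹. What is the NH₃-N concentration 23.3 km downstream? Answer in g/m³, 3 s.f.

Travel time t = 23.3 km / 1.3 m/s = 2.33e+04/1.3 = 1.792e+04 s = 0.2074 d.
First-order decay: C = 18·exp(−0.34·0.2074) = 18·0.9319 = 16.77 g/m³.

16.8 g/m³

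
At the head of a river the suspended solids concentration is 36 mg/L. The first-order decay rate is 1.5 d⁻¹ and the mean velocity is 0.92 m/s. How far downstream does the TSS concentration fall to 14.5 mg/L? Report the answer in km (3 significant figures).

48.2 km

From C = C₀·e^(−kt), t = ln(C₀/C)/k = ln(36/14.5)/1.5 = 0.9094/1.5 = 0.6062 d.
Distance = v·t = 0.92 m/s × 5.238e+04 s = 4.819e+04 m = 48.19 km.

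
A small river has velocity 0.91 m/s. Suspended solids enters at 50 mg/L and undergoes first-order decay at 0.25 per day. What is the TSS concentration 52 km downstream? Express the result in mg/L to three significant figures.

42.4 mg/L

Travel time t = 52 km / 0.91 m/s = 5.2e+04/0.91 = 5.714e+04 s = 0.6614 d.
First-order decay: C = 50·exp(−0.25·0.6614) = 50·0.8476 = 42.38 mg/L.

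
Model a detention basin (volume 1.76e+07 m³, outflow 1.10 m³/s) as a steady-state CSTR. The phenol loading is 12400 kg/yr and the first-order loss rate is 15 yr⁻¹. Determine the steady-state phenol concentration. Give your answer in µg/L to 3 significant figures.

41.5 µg/L

Outflow Q = 1.10 m³/s × 3.156e+07 s/yr = 3.471e+07 m³/yr.
Steady-state CSTR mass balance: W = Q·C + k·V·C, so C = W/(Q + kV).
Q + kV = 3.471e+07 + 15·1.76e+07 = 2.987e+08 m³/yr.
C = 12400/2.987e+08 = 4.151e-05 kg/m³ = 0.04151 mg/L = 41.51 µg/L.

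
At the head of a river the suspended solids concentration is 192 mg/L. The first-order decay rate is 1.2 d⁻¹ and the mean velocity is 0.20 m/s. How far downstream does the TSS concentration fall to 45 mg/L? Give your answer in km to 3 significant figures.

20.9 km

From C = C₀·e^(−kt), t = ln(C₀/C)/k = ln(192/45)/1.2 = 1.451/1.2 = 1.209 d.
Distance = v·t = 0.20 m/s × 1.045e+05 s = 2.089e+04 m = 20.89 km.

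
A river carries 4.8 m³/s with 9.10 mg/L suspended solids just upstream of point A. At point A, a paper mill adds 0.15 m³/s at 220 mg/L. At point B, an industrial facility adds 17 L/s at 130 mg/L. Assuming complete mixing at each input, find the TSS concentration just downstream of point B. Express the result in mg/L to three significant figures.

After input A: C = (4.8·9.1 + 0.15·220) / 4.95 = 15.49 mg/L.
17 L/s = 0.017 m³/s.
After input B: C = (4.95·15.49 + 0.017·130) / 4.967 = 15.88 mg/L.

15.9 mg/L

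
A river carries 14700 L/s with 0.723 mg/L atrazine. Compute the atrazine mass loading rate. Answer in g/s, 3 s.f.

14700 L/s = 14.7 m³/s.
Mass flux = Q·C = 14.7 m³/s × 0.723 g/m³ = 10.63 g/s.

10.6 g/s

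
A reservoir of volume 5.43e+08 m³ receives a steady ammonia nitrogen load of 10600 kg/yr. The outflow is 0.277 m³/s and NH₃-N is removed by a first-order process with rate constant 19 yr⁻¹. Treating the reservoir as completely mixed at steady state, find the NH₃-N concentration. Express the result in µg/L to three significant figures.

Outflow Q = 0.277 m³/s × 3.156e+07 s/yr = 8.741e+06 m³/yr.
Steady-state CSTR mass balance: W = Q·C + k·V·C, so C = W/(Q + kV).
Q + kV = 8.741e+06 + 19·5.43e+08 = 1.033e+10 m³/yr.
C = 10600/1.033e+10 = 1.027e-06 kg/m³ = 0.001027 mg/L = 1.027 µg/L.

1.03 µg/L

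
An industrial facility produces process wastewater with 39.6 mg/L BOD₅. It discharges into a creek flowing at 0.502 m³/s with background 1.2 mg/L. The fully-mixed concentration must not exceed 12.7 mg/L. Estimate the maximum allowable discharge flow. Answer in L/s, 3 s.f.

Mass balance at complete mixing: C_std·(Q_w + Q_r) = Q_w·C_e + Q_r·C_b.
Rearranging, Q_w = Q_r·(C_std − C_b)/(C_e − C_std) = 0.502·(12.7 − 1.2) / (39.6 − 12.7) = 0.2146 m³/s.
= 214.6 L/s.

215 L/s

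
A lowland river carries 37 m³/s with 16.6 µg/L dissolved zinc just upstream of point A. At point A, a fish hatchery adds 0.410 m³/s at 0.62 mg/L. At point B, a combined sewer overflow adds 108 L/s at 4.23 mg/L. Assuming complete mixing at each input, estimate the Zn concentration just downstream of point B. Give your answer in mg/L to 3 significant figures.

0.0353 mg/L

16.6 µg/L = 0.0166 mg/L.
After input A: C = (37·0.0166 + 0.41·0.62) / 37.41 = 0.02321 mg/L.
108 L/s = 0.108 m³/s.
After input B: C = (37.41·0.02321 + 0.108·4.23) / 37.52 = 0.03532 mg/L.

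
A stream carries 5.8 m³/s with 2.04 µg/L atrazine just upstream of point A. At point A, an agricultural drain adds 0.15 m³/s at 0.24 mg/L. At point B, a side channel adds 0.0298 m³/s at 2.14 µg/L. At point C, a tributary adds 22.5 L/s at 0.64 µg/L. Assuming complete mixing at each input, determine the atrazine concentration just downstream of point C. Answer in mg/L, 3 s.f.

0.00798 mg/L

2.04 µg/L = 0.00204 mg/L.
After input A: C = (5.8·0.00204 + 0.15·0.24) / 5.95 = 0.008039 mg/L.
2.14 µg/L = 0.00214 mg/L.
After input B: C = (5.95·0.008039 + 0.0298·0.00214) / 5.98 = 0.00801 mg/L.
22.5 L/s = 0.0225 m³/s.
0.64 µg/L = 0.00064 mg/L.
After input C: C = (5.98·0.00801 + 0.0225·0.00064) / 6.002 = 0.007982 mg/L.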